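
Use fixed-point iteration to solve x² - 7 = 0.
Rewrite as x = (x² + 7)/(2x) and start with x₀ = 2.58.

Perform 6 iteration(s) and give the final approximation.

Equation: x² - 7 = 0
Fixed-point form: x = (x² + 7)/(2x)
x₀ = 2.58

x_1 = g(2.580000) = 2.646589
x_2 = g(2.646589) = 2.645751
x_3 = g(2.645751) = 2.645751
x_4 = g(2.645751) = 2.645751
x_5 = g(2.645751) = 2.645751
x_6 = g(2.645751) = 2.645751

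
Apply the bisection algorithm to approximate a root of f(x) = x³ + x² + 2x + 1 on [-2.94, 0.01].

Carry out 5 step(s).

f(x) = x³ + x² + 2x + 1
Initial interval: [-2.94, 0.01]

Iteration 1:
  c_1 = (-2.940000 + 0.010000)/2 = -1.465000
  f(c_1) = f(-1.465000) = -2.927995
  f(a) × f(c) ≥ 0, new interval: [-1.465000, 0.010000]
Iteration 2:
  c_2 = (-1.465000 + 0.010000)/2 = -0.727500
  f(c_2) = f(-0.727500) = -0.310778
  f(a) × f(c) ≥ 0, new interval: [-0.727500, 0.010000]
Iteration 3:
  c_3 = (-0.727500 + 0.010000)/2 = -0.358750
  f(c_3) = f(-0.358750) = 0.365030
  f(a) × f(c) < 0, new interval: [-0.727500, -0.358750]
Iteration 4:
  c_4 = (-0.727500 + (-0.358750))/2 = -0.543125
  f(c_4) = f(-0.543125) = 0.048521
  f(a) × f(c) < 0, new interval: [-0.727500, -0.543125]
Iteration 5:
  c_5 = (-0.727500 + (-0.543125))/2 = -0.635313
  f(c_5) = f(-0.635313) = -0.123429
  f(a) × f(c) ≥ 0, new interval: [-0.635313, -0.543125]

After 5 iteration(s), the approximation is c_5 = -0.635313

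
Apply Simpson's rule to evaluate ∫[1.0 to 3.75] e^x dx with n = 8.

f(x) = e^x
a = 1.0, b = 3.75, n = 8
h = (b - a)/n = 0.343750

Simpson's rule: (h/3)[f(x₀) + 4f(x₁) + 2f(x₂) + ... + f(xₙ)]

x_0 = 1.0000, f(x_0) = 2.718282, coefficient = 1
x_1 = 1.3438, f(x_1) = 3.833392, coefficient = 4
x_2 = 1.6875, f(x_2) = 5.405949, coefficient = 2
x_3 = 2.0312, f(x_3) = 7.623610, coefficient = 4
x_4 = 2.3750, f(x_4) = 10.751013, coefficient = 2
x_5 = 2.7188, f(x_5) = 15.161359, coefficient = 4
x_6 = 3.0625, f(x_6) = 21.380943, coefficient = 2
x_7 = 3.4062, f(x_7) = 30.151962, coefficient = 4
x_8 = 3.7500, f(x_8) = 42.521082, coefficient = 1

I ≈ (0.343750/3) × 347.396464 = 39.805845
Exact value: 39.802800
Error: 0.003045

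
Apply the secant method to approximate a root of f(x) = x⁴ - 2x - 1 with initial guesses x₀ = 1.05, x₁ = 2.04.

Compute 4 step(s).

f(x) = x⁴ - 2x - 1
x₀ = 1.05, x₁ = 2.04

Secant formula: x_{n+1} = x_n - f(x_n)(x_n - x_{n-1})/(f(x_n) - f(x_{n-1}))

Iteration 1:
  f(1.050000) = -1.884494
  f(2.040000) = 12.238915
  x_2 = 2.040000 - 12.238915×(2.040000 - 1.050000)/(12.238915 - (-1.884494))
       = 1.182096
Iteration 2:
  f(2.040000) = 12.238915
  f(1.182096) = -1.411601
  x_3 = 1.182096 - (-1.411601)×(1.182096 - 2.040000)/(-1.411601 - 12.238915)
       = 1.270812
Iteration 3:
  f(1.182096) = -1.411601
  f(1.270812) = -0.933517
  x_4 = 1.270812 - (-0.933517)×(1.270812 - 1.182096)/(-0.933517 - (-1.411601))
       = 1.444041
Iteration 4:
  f(1.270812) = -0.933517
  f(1.444041) = 0.460201
  x_5 = 1.444041 - 0.460201×(1.444041 - 1.270812)/(0.460201 - (-0.933517))
       = 1.386841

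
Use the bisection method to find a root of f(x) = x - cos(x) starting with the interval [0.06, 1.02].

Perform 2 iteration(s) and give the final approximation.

f(x) = x - cos(x)
Initial interval: [0.06, 1.02]

Iteration 1:
  c_1 = (0.060000 + 1.020000)/2 = 0.540000
  f(c_1) = f(0.540000) = -0.317709
  f(a) × f(c) ≥ 0, new interval: [0.540000, 1.020000]
Iteration 2:
  c_2 = (0.540000 + 1.020000)/2 = 0.780000
  f(c_2) = f(0.780000) = 0.069086
  f(a) × f(c) < 0, new interval: [0.540000, 0.780000]

After 2 iteration(s), the approximation is c_2 = 0.780000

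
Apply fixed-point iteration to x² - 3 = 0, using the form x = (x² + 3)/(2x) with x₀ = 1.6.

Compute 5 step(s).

Equation: x² - 3 = 0
Fixed-point form: x = (x² + 3)/(2x)
x₀ = 1.6

x_1 = g(1.600000) = 1.737500
x_2 = g(1.737500) = 1.732059
x_3 = g(1.732059) = 1.732051
x_4 = g(1.732051) = 1.732051
x_5 = g(1.732051) = 1.732051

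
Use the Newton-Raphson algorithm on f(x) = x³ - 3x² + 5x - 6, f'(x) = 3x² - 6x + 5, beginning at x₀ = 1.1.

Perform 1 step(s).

f(x) = x³ - 3x² + 5x - 6
f'(x) = 3x² - 6x + 5
x₀ = 1.1

Newton-Raphson formula: x_{n+1} = x_n - f(x_n)/f'(x_n)

Iteration 1:
  f(1.100000) = -2.799000
  f'(1.100000) = 2.030000
  x_1 = 1.100000 - (-2.799000)/2.030000 = 2.478818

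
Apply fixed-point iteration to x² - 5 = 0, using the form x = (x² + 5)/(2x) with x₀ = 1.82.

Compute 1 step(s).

Equation: x² - 5 = 0
Fixed-point form: x = (x² + 5)/(2x)
x₀ = 1.82

x_1 = g(1.820000) = 2.283626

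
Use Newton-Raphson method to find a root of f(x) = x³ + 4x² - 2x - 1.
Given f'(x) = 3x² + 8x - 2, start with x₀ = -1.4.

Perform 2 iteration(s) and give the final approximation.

f(x) = x³ + 4x² - 2x - 1
f'(x) = 3x² + 8x - 2
x₀ = -1.4

Newton-Raphson formula: x_{n+1} = x_n - f(x_n)/f'(x_n)

Iteration 1:
  f(-1.400000) = 6.896000
  f'(-1.400000) = -7.320000
  x_1 = -1.400000 - 6.896000/(-7.320000) = -0.457923
Iteration 2:
  f(-0.457923) = 0.658599
  f'(-0.457923) = -5.034306
  x_2 = -0.457923 - 0.658599/(-5.034306) = -0.327101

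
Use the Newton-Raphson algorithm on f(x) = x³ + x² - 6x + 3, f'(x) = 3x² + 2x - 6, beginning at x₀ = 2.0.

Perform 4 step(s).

f(x) = x³ + x² - 6x + 3
f'(x) = 3x² + 2x - 6
x₀ = 2.0

Newton-Raphson formula: x_{n+1} = x_n - f(x_n)/f'(x_n)

Iteration 1:
  f(2.000000) = 3.000000
  f'(2.000000) = 10.000000
  x_1 = 2.000000 - 3.000000/10.000000 = 1.700000
Iteration 2:
  f(1.700000) = 0.603000
  f'(1.700000) = 6.070000
  x_2 = 1.700000 - 0.603000/6.070000 = 1.600659
Iteration 3:
  f(1.600659) = 0.059218
  f'(1.600659) = 4.887645
  x_3 = 1.600659 - 0.059218/4.887645 = 1.588543
Iteration 4:
  f(1.588543) = 0.000850
  f'(1.588543) = 4.747493
  x_4 = 1.588543 - 0.000850/4.747493 = 1.588364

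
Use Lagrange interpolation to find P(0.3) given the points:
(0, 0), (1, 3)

Lagrange interpolation formula:
P(x) = Σ yᵢ × Lᵢ(x)
where Lᵢ(x) = Π_{j≠i} (x - xⱼ)/(xᵢ - xⱼ)

L_0(0.3) = (0.3 - 1)/(0 - 1) = 0.700000
L_1(0.3) = (0.3 - 0)/(1 - 0) = 0.300000

P(0.3) = 0×L_0(0.3) + 3×L_1(0.3)
P(0.3) = 0.900000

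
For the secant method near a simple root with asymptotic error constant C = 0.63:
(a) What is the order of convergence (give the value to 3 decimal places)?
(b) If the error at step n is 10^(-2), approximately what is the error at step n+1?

(a) Secant method has superlinear convergence with order φ = (1+√5)/2 ≈ 1.618.
    This means |e_{n+1}| ≈ C|e_n|^1.618.

(b) With |e_n| = 10^(-2) and C = 0.63:
    |e_{n+1}| ≈ 0.63 × (10^(-2))^1.618 = 0.63 × 10^(-3.24)

(a) ≈ 1.618 (golden ratio); (b) |e_{n+1}| ≈ 3.658e-04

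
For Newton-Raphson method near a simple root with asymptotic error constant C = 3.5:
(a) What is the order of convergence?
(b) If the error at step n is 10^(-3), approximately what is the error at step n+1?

(a) Newton-Raphson has quadratic (order 2) convergence near simple roots.
    This means |e_{n+1}| ≈ C|e_n|².

(b) With |e_n| = 10^(-3) and C = 3.5:
    |e_{n+1}| ≈ 3.5 × (10^(-3))² = 3.5 × 10^(-6)

(a) 2 (quadratic); (b) |e_{n+1}| ≈ 3.500e-06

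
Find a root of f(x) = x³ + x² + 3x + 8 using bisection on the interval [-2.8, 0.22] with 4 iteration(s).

f(x) = x³ + x² + 3x + 8
Initial interval: [-2.8, 0.22]

Iteration 1:
  c_1 = (-2.800000 + 0.220000)/2 = -1.290000
  f(c_1) = f(-1.290000) = 3.647411
  f(a) × f(c) < 0, new interval: [-2.800000, -1.290000]
Iteration 2:
  c_2 = (-2.800000 + (-1.290000))/2 = -2.045000
  f(c_2) = f(-2.045000) = -2.505216
  f(a) × f(c) ≥ 0, new interval: [-2.045000, -1.290000]
Iteration 3:
  c_3 = (-2.045000 + (-1.290000))/2 = -1.667500
  f(c_3) = f(-1.667500) = 1.141479
  f(a) × f(c) < 0, new interval: [-2.045000, -1.667500]
Iteration 4:
  c_4 = (-2.045000 + (-1.667500))/2 = -1.856250
  f(c_4) = f(-1.856250) = -0.519100
  f(a) × f(c) ≥ 0, new interval: [-1.856250, -1.667500]

After 4 iteration(s), the approximation is c_4 = -1.856250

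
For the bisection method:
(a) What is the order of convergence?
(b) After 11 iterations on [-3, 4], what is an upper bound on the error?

(a) Bisection has linear (order 1) convergence; the error is halved each step.

(b) Error bound = (b-a)/2^n = (4 - (-3))/2^{11}
    = 7/2^{11}

(a) 1 (linear); (b) error ≤ 3.42e-03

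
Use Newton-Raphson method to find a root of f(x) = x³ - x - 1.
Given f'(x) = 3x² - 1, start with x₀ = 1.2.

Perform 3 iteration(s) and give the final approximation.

f(x) = x³ - x - 1
f'(x) = 3x² - 1
x₀ = 1.2

Newton-Raphson formula: x_{n+1} = x_n - f(x_n)/f'(x_n)

Iteration 1:
  f(1.200000) = -0.472000
  f'(1.200000) = 3.320000
  x_1 = 1.200000 - (-0.472000)/3.320000 = 1.342169
Iteration 2:
  f(1.342169) = 0.075636
  f'(1.342169) = 4.404250
  x_2 = 1.342169 - 0.075636/4.404250 = 1.324995
Iteration 3:
  f(1.324995) = 0.001182
  f'(1.324995) = 4.266837
  x_3 = 1.324995 - 0.001182/4.266837 = 1.324718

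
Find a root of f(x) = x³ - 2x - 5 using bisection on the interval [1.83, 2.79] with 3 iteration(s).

f(x) = x³ - 2x - 5
Initial interval: [1.83, 2.79]

Iteration 1:
  c_1 = (1.830000 + 2.790000)/2 = 2.310000
  f(c_1) = f(2.310000) = 2.706391
  f(a) × f(c) < 0, new interval: [1.830000, 2.310000]
Iteration 2:
  c_2 = (1.830000 + 2.310000)/2 = 2.070000
  f(c_2) = f(2.070000) = -0.270257
  f(a) × f(c) ≥ 0, new interval: [2.070000, 2.310000]
Iteration 3:
  c_3 = (2.070000 + 2.310000)/2 = 2.190000
  f(c_3) = f(2.190000) = 1.123459
  f(a) × f(c) < 0, new interval: [2.070000, 2.190000]

After 3 iteration(s), the approximation is c_3 = 2.190000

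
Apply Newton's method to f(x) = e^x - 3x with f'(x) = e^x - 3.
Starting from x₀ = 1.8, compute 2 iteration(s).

f(x) = e^x - 3x
f'(x) = e^x - 3
x₀ = 1.8

Newton-Raphson formula: x_{n+1} = x_n - f(x_n)/f'(x_n)

Iteration 1:
  f(1.800000) = 0.649647
  f'(1.800000) = 3.049647
  x_1 = 1.800000 - 0.649647/3.049647 = 1.586976
Iteration 2:
  f(1.586976) = 0.128015
  f'(1.586976) = 1.888943
  x_2 = 1.586976 - 0.128015/1.888943 = 1.519206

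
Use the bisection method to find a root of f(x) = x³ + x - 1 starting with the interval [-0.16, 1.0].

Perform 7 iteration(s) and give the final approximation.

f(x) = x³ + x - 1
Initial interval: [-0.16, 1.0]

Iteration 1:
  c_1 = (-0.160000 + 1.000000)/2 = 0.420000
  f(c_1) = f(0.420000) = -0.505912
  f(a) × f(c) ≥ 0, new interval: [0.420000, 1.000000]
Iteration 2:
  c_2 = (0.420000 + 1.000000)/2 = 0.710000
  f(c_2) = f(0.710000) = 0.067911
  f(a) × f(c) < 0, new interval: [0.420000, 0.710000]
Iteration 3:
  c_3 = (0.420000 + 0.710000)/2 = 0.565000
  f(c_3) = f(0.565000) = -0.254638
  f(a) × f(c) ≥ 0, new interval: [0.565000, 0.710000]
Iteration 4:
  c_4 = (0.565000 + 0.710000)/2 = 0.637500
  f(c_4) = f(0.637500) = -0.103416
  f(a) × f(c) ≥ 0, new interval: [0.637500, 0.710000]
Iteration 5:
  c_5 = (0.637500 + 0.710000)/2 = 0.673750
  f(c_5) = f(0.673750) = -0.020409
  f(a) × f(c) ≥ 0, new interval: [0.673750, 0.710000]
Iteration 6:
  c_6 = (0.673750 + 0.710000)/2 = 0.691875
  f(c_6) = f(0.691875) = 0.023069
  f(a) × f(c) < 0, new interval: [0.673750, 0.691875]
Iteration 7:
  c_7 = (0.673750 + 0.691875)/2 = 0.682813
  f(c_7) = f(0.682813) = 0.001162
  f(a) × f(c) < 0, new interval: [0.673750, 0.682813]

After 7 iteration(s), the approximation is c_7 = 0.682813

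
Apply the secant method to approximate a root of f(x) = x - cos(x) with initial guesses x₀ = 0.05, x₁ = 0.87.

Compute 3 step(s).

f(x) = x - cos(x)
x₀ = 0.05, x₁ = 0.87

Secant formula: x_{n+1} = x_n - f(x_n)(x_n - x_{n-1})/(f(x_n) - f(x_{n-1}))

Iteration 1:
  f(0.050000) = -0.948750
  f(0.870000) = 0.225173
  x_2 = 0.870000 - 0.225173×(0.870000 - 0.050000)/(0.225173 - (-0.948750))
       = 0.712714
Iteration 2:
  f(0.870000) = 0.225173
  f(0.712714) = -0.043877
  x_3 = 0.712714 - (-0.043877)×(0.712714 - 0.870000)/(-0.043877 - 0.225173)
       = 0.738364
Iteration 3:
  f(0.712714) = -0.043877
  f(0.738364) = -0.001207
  x_4 = 0.738364 - (-0.001207)×(0.738364 - 0.712714)/(-0.001207 - (-0.043877))
       = 0.739089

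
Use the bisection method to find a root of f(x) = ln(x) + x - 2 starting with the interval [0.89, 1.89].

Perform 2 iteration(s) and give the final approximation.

f(x) = ln(x) + x - 2
Initial interval: [0.89, 1.89]

Iteration 1:
  c_1 = (0.890000 + 1.890000)/2 = 1.390000
  f(c_1) = f(1.390000) = -0.280696
  f(a) × f(c) ≥ 0, new interval: [1.390000, 1.890000]
Iteration 2:
  c_2 = (1.390000 + 1.890000)/2 = 1.640000
  f(c_2) = f(1.640000) = 0.134696
  f(a) × f(c) < 0, new interval: [1.390000, 1.640000]

After 2 iteration(s), the approximation is c_2 = 1.640000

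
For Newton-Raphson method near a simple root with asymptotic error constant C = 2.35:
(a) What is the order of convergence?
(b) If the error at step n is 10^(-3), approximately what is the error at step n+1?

(a) Newton-Raphson has quadratic (order 2) convergence near simple roots.
    This means |e_{n+1}| ≈ C|e_n|².

(b) With |e_n| = 10^(-3) and C = 2.35:
    |e_{n+1}| ≈ 2.35 × (10^(-3))² = 2.35 × 10^(-6)

(a) 2 (quadratic); (b) |e_{n+1}| ≈ 2.350e-06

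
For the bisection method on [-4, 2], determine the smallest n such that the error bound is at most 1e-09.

We need (b-a)/2^n ≤ 1e-09
(2 - (-4))/2^n ≤ 1e-09
6/2^n ≤ 1e-09
2^n ≥ 6000000000
n ≥ log₂(6000000000) = 32.48
n ≥ 33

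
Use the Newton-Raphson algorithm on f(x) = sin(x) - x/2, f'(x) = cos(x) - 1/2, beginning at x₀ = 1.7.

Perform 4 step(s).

f(x) = sin(x) - x/2
f'(x) = cos(x) - 1/2
x₀ = 1.7

Newton-Raphson formula: x_{n+1} = x_n - f(x_n)/f'(x_n)

Iteration 1:
  f(1.700000) = 0.141665
  f'(1.700000) = -0.628844
  x_1 = 1.700000 - 0.141665/(-0.628844) = 1.925278
Iteration 2:
  f(1.925278) = -0.024812
  f'(1.925278) = -0.847104
  x_2 = 1.925278 - (-0.024812)/(-0.847104) = 1.895987
Iteration 3:
  f(1.895987) = -0.000404
  f'(1.895987) = -0.819490
  x_3 = 1.895987 - (-0.000404)/(-0.819490) = 1.895494
Iteration 4:
  f(1.895494) = 0.000000
  f'(1.895494) = -0.819023
  x_4 = 1.895494 - 0.000000/(-0.819023) = 1.895494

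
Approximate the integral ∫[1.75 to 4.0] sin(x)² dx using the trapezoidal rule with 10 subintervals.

f(x) = sin(x)²
a = 1.75, b = 4.0, n = 10
h = (b - a)/n = 0.225000

Trapezoidal rule: (h/2)[f(x₀) + 2f(x₁) + 2f(x₂) + ... + f(xₙ)]

x_0 = 1.7500, f(x_0) = 0.968228, coefficient = 1
x_1 = 1.9750, f(x_1) = 0.845326, coefficient = 2
x_2 = 2.2000, f(x_2) = 0.653666, coefficient = 2
x_3 = 2.4250, f(x_3) = 0.431411, coefficient = 2
x_4 = 2.6500, f(x_4) = 0.222813, coefficient = 2
x_5 = 2.8750, f(x_5) = 0.069404, coefficient = 2
x_6 = 3.1000, f(x_6) = 0.001729, coefficient = 2
x_7 = 3.3250, f(x_7) = 0.033263, coefficient = 2
x_8 = 3.5500, f(x_8) = 0.157727, coefficient = 2
x_9 = 3.7750, f(x_9) = 0.350339, coefficient = 2
x_10 = 4.0000, f(x_10) = 0.572750, coefficient = 1

I ≈ (0.225000/2) × 7.072334 = 0.795638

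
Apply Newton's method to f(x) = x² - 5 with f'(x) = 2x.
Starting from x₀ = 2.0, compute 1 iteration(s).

f(x) = x² - 5
f'(x) = 2x
x₀ = 2.0

Newton-Raphson formula: x_{n+1} = x_n - f(x_n)/f'(x_n)

Iteration 1:
  f(2.000000) = -1.000000
  f'(2.000000) = 4.000000
  x_1 = 2.000000 - (-1.000000)/4.000000 = 2.250000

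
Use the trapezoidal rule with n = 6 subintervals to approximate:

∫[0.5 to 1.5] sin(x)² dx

f(x) = sin(x)²
a = 0.5, b = 1.5, n = 6
h = (b - a)/n = 0.166667

Trapezoidal rule: (h/2)[f(x₀) + 2f(x₁) + 2f(x₂) + ... + f(xₙ)]

x_0 = 0.5000, f(x_0) = 0.229849, coefficient = 1
x_1 = 0.6667, f(x_1) = 0.382381, coefficient = 2
x_2 = 0.8333, f(x_2) = 0.547862, coefficient = 2
x_3 = 1.0000, f(x_3) = 0.708073, coefficient = 2
x_4 = 1.1667, f(x_4) = 0.845379, coefficient = 2
x_5 = 1.3333, f(x_5) = 0.944663, coefficient = 2
x_6 = 1.5000, f(x_6) = 0.994996, coefficient = 1

I ≈ (0.166667/2) × 8.081563 = 0.673464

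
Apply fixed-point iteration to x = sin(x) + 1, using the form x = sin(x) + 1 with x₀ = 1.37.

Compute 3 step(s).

Equation: x = sin(x) + 1
Fixed-point form: x = sin(x) + 1
x₀ = 1.37

x_1 = g(1.370000) = 1.979908
x_2 = g(1.979908) = 1.917475
x_3 = g(1.917475) = 1.940507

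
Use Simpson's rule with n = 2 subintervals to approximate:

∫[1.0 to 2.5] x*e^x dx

f(x) = x*e^x
a = 1.0, b = 2.5, n = 2
h = (b - a)/n = 0.750000

Simpson's rule: (h/3)[f(x₀) + 4f(x₁) + 2f(x₂) + ... + f(xₙ)]

x_0 = 1.0000, f(x_0) = 2.718282, coefficient = 1
x_1 = 1.7500, f(x_1) = 10.070555, coefficient = 4
x_2 = 2.5000, f(x_2) = 30.456235, coefficient = 1

I ≈ (0.750000/3) × 73.456735 = 18.364184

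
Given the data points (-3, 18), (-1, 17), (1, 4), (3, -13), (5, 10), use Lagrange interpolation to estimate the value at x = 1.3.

Lagrange interpolation formula:
P(x) = Σ yᵢ × Lᵢ(x)
where Lᵢ(x) = Π_{j≠i} (x - xⱼ)/(xᵢ - xⱼ)

L_0(1.3) = (1.3 - (-1))/(-3 - (-1)) × (1.3 - 1)/(-3 - 1) × (1.3 - 3)/(-3 - 3) × (1.3 - 5)/(-3 - 5) = 0.011302
L_1(1.3) = (1.3 - (-3))/(-1 - (-3)) × (1.3 - 1)/(-1 - 1) × (1.3 - 3)/(-1 - 3) × (1.3 - 5)/(-1 - 5) = -0.084522
L_2(1.3) = (1.3 - (-3))/(1 - (-3)) × (1.3 - (-1))/(1 - (-1)) × (1.3 - 3)/(1 - 3) × (1.3 - 5)/(1 - 5) = 0.972002
L_3(1.3) = (1.3 - (-3))/(3 - (-3)) × (1.3 - (-1))/(3 - (-1)) × (1.3 - 1)/(3 - 1) × (1.3 - 5)/(3 - 5) = 0.114353
L_4(1.3) = (1.3 - (-3))/(5 - (-3)) × (1.3 - (-1))/(5 - (-1)) × (1.3 - 1)/(5 - 1) × (1.3 - 3)/(5 - 3) = -0.013135

P(1.3) = 18×L_0(1.3) + 17×L_1(1.3) + 4×L_2(1.3) + (-13)×L_3(1.3) + 10×L_4(1.3)
P(1.3) = 1.036634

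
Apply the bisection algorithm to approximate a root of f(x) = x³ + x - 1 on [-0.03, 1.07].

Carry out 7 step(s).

f(x) = x³ + x - 1
Initial interval: [-0.03, 1.07]

Iteration 1:
  c_1 = (-0.030000 + 1.070000)/2 = 0.520000
  f(c_1) = f(0.520000) = -0.339392
  f(a) × f(c) ≥ 0, new interval: [0.520000, 1.070000]
Iteration 2:
  c_2 = (0.520000 + 1.070000)/2 = 0.795000
  f(c_2) = f(0.795000) = 0.297460
  f(a) × f(c) < 0, new interval: [0.520000, 0.795000]
Iteration 3:
  c_3 = (0.520000 + 0.795000)/2 = 0.657500
  f(c_3) = f(0.657500) = -0.058259
  f(a) × f(c) ≥ 0, new interval: [0.657500, 0.795000]
Iteration 4:
  c_4 = (0.657500 + 0.795000)/2 = 0.726250
  f(c_4) = f(0.726250) = 0.109303
  f(a) × f(c) < 0, new interval: [0.657500, 0.726250]
Iteration 5:
  c_5 = (0.657500 + 0.726250)/2 = 0.691875
  f(c_5) = f(0.691875) = 0.023069
  f(a) × f(c) < 0, new interval: [0.657500, 0.691875]
Iteration 6:
  c_6 = (0.657500 + 0.691875)/2 = 0.674687
  f(c_6) = f(0.674687) = -0.018193
  f(a) × f(c) ≥ 0, new interval: [0.674687, 0.691875]
Iteration 7:
  c_7 = (0.674687 + 0.691875)/2 = 0.683281
  f(c_7) = f(0.683281) = 0.002287
  f(a) × f(c) < 0, new interval: [0.674687, 0.683281]

After 7 iteration(s), the approximation is c_7 = 0.683281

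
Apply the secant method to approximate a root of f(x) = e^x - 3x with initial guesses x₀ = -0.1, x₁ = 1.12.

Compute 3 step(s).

f(x) = e^x - 3x
x₀ = -0.1, x₁ = 1.12

Secant formula: x_{n+1} = x_n - f(x_n)(x_n - x_{n-1})/(f(x_n) - f(x_{n-1}))

Iteration 1:
  f(-0.100000) = 1.204837
  f(1.120000) = -0.295146
  x_2 = 1.120000 - (-0.295146)×(1.120000 - (-0.100000))/(-0.295146 - 1.204837)
       = 0.879945
Iteration 2:
  f(1.120000) = -0.295146
  f(0.879945) = -0.229068
  x_3 = 0.879945 - (-0.229068)×(0.879945 - 1.120000)/(-0.229068 - (-0.295146))
       = 0.047760
Iteration 3:
  f(0.879945) = -0.229068
  f(0.047760) = 0.905638
  x_4 = 0.047760 - 0.905638×(0.047760 - 0.879945)/(0.905638 - (-0.229068))
       = 0.711949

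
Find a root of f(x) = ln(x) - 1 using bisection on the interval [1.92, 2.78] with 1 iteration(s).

f(x) = ln(x) - 1
Initial interval: [1.92, 2.78]

Iteration 1:
  c_1 = (1.920000 + 2.780000)/2 = 2.350000
  f(c_1) = f(2.350000) = -0.145585
  f(a) × f(c) ≥ 0, new interval: [2.350000, 2.780000]

After 1 iteration(s), the approximation is c_1 = 2.350000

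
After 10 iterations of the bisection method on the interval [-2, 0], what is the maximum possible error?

Bisection error bound: |error| ≤ (b-a)/2^n
|error| ≤ (0 - (-2))/2^10 = 2/2^10
|error| ≤ 0.0019531250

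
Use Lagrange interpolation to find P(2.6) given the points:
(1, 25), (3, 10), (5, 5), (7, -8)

Lagrange interpolation formula:
P(x) = Σ yᵢ × Lᵢ(x)
where Lᵢ(x) = Π_{j≠i} (x - xⱼ)/(xᵢ - xⱼ)

L_0(2.6) = (2.6 - 3)/(1 - 3) × (2.6 - 5)/(1 - 5) × (2.6 - 7)/(1 - 7) = 0.088000
L_1(2.6) = (2.6 - 1)/(3 - 1) × (2.6 - 5)/(3 - 5) × (2.6 - 7)/(3 - 7) = 1.056000
L_2(2.6) = (2.6 - 1)/(5 - 1) × (2.6 - 3)/(5 - 3) × (2.6 - 7)/(5 - 7) = -0.176000
L_3(2.6) = (2.6 - 1)/(7 - 1) × (2.6 - 3)/(7 - 3) × (2.6 - 5)/(7 - 5) = 0.032000

P(2.6) = 25×L_0(2.6) + 10×L_1(2.6) + 5×L_2(2.6) + (-8)×L_3(2.6)
P(2.6) = 11.624000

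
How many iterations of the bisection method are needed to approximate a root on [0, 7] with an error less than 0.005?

We need (b-a)/2^n ≤ 0.005
(7 - 0)/2^n ≤ 0.005
7/2^n ≤ 0.005
2^n ≥ 1400
n ≥ log₂(1400) = 10.45
n ≥ 11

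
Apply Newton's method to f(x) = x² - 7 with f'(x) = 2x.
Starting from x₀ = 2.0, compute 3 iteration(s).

f(x) = x² - 7
f'(x) = 2x
x₀ = 2.0

Newton-Raphson formula: x_{n+1} = x_n - f(x_n)/f'(x_n)

Iteration 1:
  f(2.000000) = -3.000000
  f'(2.000000) = 4.000000
  x_1 = 2.000000 - (-3.000000)/4.000000 = 2.750000
Iteration 2:
  f(2.750000) = 0.562500
  f'(2.750000) = 5.500000
  x_2 = 2.750000 - 0.562500/5.500000 = 2.647727
Iteration 3:
  f(2.647727) = 0.010460
  f'(2.647727) = 5.295455
  x_3 = 2.647727 - 0.010460/5.295455 = 2.645752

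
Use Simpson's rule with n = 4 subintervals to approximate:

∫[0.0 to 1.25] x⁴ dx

f(x) = x⁴
a = 0.0, b = 1.25, n = 4
h = (b - a)/n = 0.312500

Simpson's rule: (h/3)[f(x₀) + 4f(x₁) + 2f(x₂) + ... + f(xₙ)]

x_0 = 0.0000, f(x_0) = 0.000000, coefficient = 1
x_1 = 0.3125, f(x_1) = 0.009537, coefficient = 4
x_2 = 0.6250, f(x_2) = 0.152588, coefficient = 2
x_3 = 0.9375, f(x_3) = 0.772476, coefficient = 4
x_4 = 1.2500, f(x_4) = 2.441406, coefficient = 1

I ≈ (0.312500/3) × 5.874634 = 0.611941
Exact value: 0.610352
Error: 0.001589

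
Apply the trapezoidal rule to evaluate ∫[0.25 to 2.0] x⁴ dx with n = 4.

f(x) = x⁴
a = 0.25, b = 2.0, n = 4
h = (b - a)/n = 0.437500

Trapezoidal rule: (h/2)[f(x₀) + 2f(x₁) + 2f(x₂) + ... + f(xₙ)]

x_0 = 0.2500, f(x_0) = 0.003906, coefficient = 1
x_1 = 0.6875, f(x_1) = 0.223404, coefficient = 2
x_2 = 1.1250, f(x_2) = 1.601807, coefficient = 2
x_3 = 1.5625, f(x_3) = 5.960464, coefficient = 2
x_4 = 2.0000, f(x_4) = 16.000000, coefficient = 1

I ≈ (0.437500/2) × 31.575256 = 6.907087
Exact value: 6.399805
Error: 0.507283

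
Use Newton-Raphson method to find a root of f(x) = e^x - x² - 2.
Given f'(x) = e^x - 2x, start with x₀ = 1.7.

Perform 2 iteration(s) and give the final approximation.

f(x) = e^x - x² - 2
f'(x) = e^x - 2x
x₀ = 1.7

Newton-Raphson formula: x_{n+1} = x_n - f(x_n)/f'(x_n)

Iteration 1:
  f(1.700000) = 0.583947
  f'(1.700000) = 2.073947
  x_1 = 1.700000 - 0.583947/2.073947 = 1.418437
Iteration 2:
  f(1.418437) = 0.118695
  f'(1.418437) = 1.293785
  x_2 = 1.418437 - 0.118695/1.293785 = 1.326694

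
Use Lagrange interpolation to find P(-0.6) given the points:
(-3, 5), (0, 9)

Lagrange interpolation formula:
P(x) = Σ yᵢ × Lᵢ(x)
where Lᵢ(x) = Π_{j≠i} (x - xⱼ)/(xᵢ - xⱼ)

L_0(-0.6) = (-0.6 - 0)/(-3 - 0) = 0.200000
L_1(-0.6) = (-0.6 - (-3))/(0 - (-3)) = 0.800000

P(-0.6) = 5×L_0(-0.6) + 9×L_1(-0.6)
P(-0.6) = 8.200000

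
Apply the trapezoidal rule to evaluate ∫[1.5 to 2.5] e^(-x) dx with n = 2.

f(x) = e^(-x)
a = 1.5, b = 2.5, n = 2
h = (b - a)/n = 0.500000

Trapezoidal rule: (h/2)[f(x₀) + 2f(x₁) + 2f(x₂) + ... + f(xₙ)]

x_0 = 1.5000, f(x_0) = 0.223130, coefficient = 1
x_1 = 2.0000, f(x_1) = 0.135335, coefficient = 2
x_2 = 2.5000, f(x_2) = 0.082085, coefficient = 1

I ≈ (0.500000/2) × 0.575886 = 0.143971
Exact value: 0.141045
Error: 0.002926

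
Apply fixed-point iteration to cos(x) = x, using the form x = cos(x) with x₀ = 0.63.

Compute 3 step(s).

Equation: cos(x) = x
Fixed-point form: x = cos(x)
x₀ = 0.63

x_1 = g(0.630000) = 0.808028
x_2 = g(0.808028) = 0.690926
x_3 = g(0.690926) = 0.770656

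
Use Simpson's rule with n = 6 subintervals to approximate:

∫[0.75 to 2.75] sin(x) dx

f(x) = sin(x)
a = 0.75, b = 2.75, n = 6
h = (b - a)/n = 0.333333

Simpson's rule: (h/3)[f(x₀) + 4f(x₁) + 2f(x₂) + ... + f(xₙ)]

x_0 = 0.7500, f(x_0) = 0.681639, coefficient = 1
x_1 = 1.0833, f(x_1) = 0.883524, coefficient = 4
x_2 = 1.4167, f(x_2) = 0.988146, coefficient = 2
x_3 = 1.7500, f(x_3) = 0.983986, coefficient = 4
x_4 = 2.0833, f(x_4) = 0.871503, coefficient = 2
x_5 = 2.4167, f(x_5) = 0.663080, coefficient = 4
x_6 = 2.7500, f(x_6) = 0.381661, coefficient = 1

I ≈ (0.333333/3) × 14.904957 = 1.656106
Exact value: 1.655991
Error: 0.000115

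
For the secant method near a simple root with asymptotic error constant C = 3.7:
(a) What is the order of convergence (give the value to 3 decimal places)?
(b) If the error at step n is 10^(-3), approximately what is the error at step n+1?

(a) Secant method has superlinear convergence with order φ = (1+√5)/2 ≈ 1.618.
    This means |e_{n+1}| ≈ C|e_n|^1.618.

(b) With |e_n| = 10^(-3) and C = 3.7:
    |e_{n+1}| ≈ 3.7 × (10^(-3))^1.618 = 3.7 × 10^(-4.85)

(a) ≈ 1.618 (golden ratio); (b) |e_{n+1}| ≈ 5.177e-05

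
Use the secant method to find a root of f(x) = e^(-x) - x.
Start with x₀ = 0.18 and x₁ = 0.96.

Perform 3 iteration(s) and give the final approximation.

f(x) = e^(-x) - x
x₀ = 0.18, x₁ = 0.96

Secant formula: x_{n+1} = x_n - f(x_n)(x_n - x_{n-1})/(f(x_n) - f(x_{n-1}))

Iteration 1:
  f(0.180000) = 0.655270
  f(0.960000) = -0.577107
  x_2 = 0.960000 - (-0.577107)×(0.960000 - 0.180000)/(-0.577107 - 0.655270)
       = 0.594736
Iteration 2:
  f(0.960000) = -0.577107
  f(0.594736) = -0.043027
  x_3 = 0.594736 - (-0.043027)×(0.594736 - 0.960000)/(-0.043027 - (-0.577107))
       = 0.565309
Iteration 3:
  f(0.594736) = -0.043027
  f(0.565309) = 0.002876
  x_4 = 0.565309 - 0.002876×(0.565309 - 0.594736)/(0.002876 - (-0.043027))
       = 0.567152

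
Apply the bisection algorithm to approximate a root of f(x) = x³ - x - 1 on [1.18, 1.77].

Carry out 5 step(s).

f(x) = x³ - x - 1
Initial interval: [1.18, 1.77]

Iteration 1:
  c_1 = (1.180000 + 1.770000)/2 = 1.475000
  f(c_1) = f(1.475000) = 0.734047
  f(a) × f(c) < 0, new interval: [1.180000, 1.475000]
Iteration 2:
  c_2 = (1.180000 + 1.475000)/2 = 1.327500
  f(c_2) = f(1.327500) = 0.011895
  f(a) × f(c) < 0, new interval: [1.180000, 1.327500]
Iteration 3:
  c_3 = (1.180000 + 1.327500)/2 = 1.253750
  f(c_3) = f(1.253750) = -0.282994
  f(a) × f(c) ≥ 0, new interval: [1.253750, 1.327500]
Iteration 4:
  c_4 = (1.253750 + 1.327500)/2 = 1.290625
  f(c_4) = f(1.290625) = -0.140814
  f(a) × f(c) ≥ 0, new interval: [1.290625, 1.327500]
Iteration 5:
  c_5 = (1.290625 + 1.327500)/2 = 1.309063
  f(c_5) = f(1.309063) = -0.065795
  f(a) × f(c) ≥ 0, new interval: [1.309063, 1.327500]

After 5 iteration(s), the approximation is c_5 = 1.309063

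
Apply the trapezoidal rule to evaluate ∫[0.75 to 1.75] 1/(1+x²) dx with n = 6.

f(x) = 1/(1+x²)
a = 0.75, b = 1.75, n = 6
h = (b - a)/n = 0.166667

Trapezoidal rule: (h/2)[f(x₀) + 2f(x₁) + 2f(x₂) + ... + f(xₙ)]

x_0 = 0.7500, f(x_0) = 0.640000, coefficient = 1
x_1 = 0.9167, f(x_1) = 0.543396, coefficient = 2
x_2 = 1.0833, f(x_2) = 0.460064, coefficient = 2
x_3 = 1.2500, f(x_3) = 0.390244, coefficient = 2
x_4 = 1.4167, f(x_4) = 0.332564, coefficient = 2
x_5 = 1.5833, f(x_5) = 0.285149, coefficient = 2
x_6 = 1.7500, f(x_6) = 0.246154, coefficient = 1

I ≈ (0.166667/2) × 4.908986 = 0.409082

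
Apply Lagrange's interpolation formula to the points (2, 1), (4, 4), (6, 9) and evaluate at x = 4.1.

Lagrange interpolation formula:
P(x) = Σ yᵢ × Lᵢ(x)
where Lᵢ(x) = Π_{j≠i} (x - xⱼ)/(xᵢ - xⱼ)

L_0(4.1) = (4.1 - 4)/(2 - 4) × (4.1 - 6)/(2 - 6) = -0.023750
L_1(4.1) = (4.1 - 2)/(4 - 2) × (4.1 - 6)/(4 - 6) = 0.997500
L_2(4.1) = (4.1 - 2)/(6 - 2) × (4.1 - 4)/(6 - 4) = 0.026250

P(4.1) = 1×L_0(4.1) + 4×L_1(4.1) + 9×L_2(4.1)
P(4.1) = 4.202500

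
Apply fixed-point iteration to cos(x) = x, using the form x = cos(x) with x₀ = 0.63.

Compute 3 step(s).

Equation: cos(x) = x
Fixed-point form: x = cos(x)
x₀ = 0.63

x_1 = g(0.630000) = 0.808028
x_2 = g(0.808028) = 0.690926
x_3 = g(0.690926) = 0.770656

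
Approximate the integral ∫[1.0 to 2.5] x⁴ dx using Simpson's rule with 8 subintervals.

f(x) = x⁴
a = 1.0, b = 2.5, n = 8
h = (b - a)/n = 0.187500

Simpson's rule: (h/3)[f(x₀) + 4f(x₁) + 2f(x₂) + ... + f(xₙ)]

x_0 = 1.0000, f(x_0) = 1.000000, coefficient = 1
x_1 = 1.1875, f(x_1) = 1.988541, coefficient = 4
x_2 = 1.3750, f(x_2) = 3.574463, coefficient = 2
x_3 = 1.5625, f(x_3) = 5.960464, coefficient = 4
x_4 = 1.7500, f(x_4) = 9.378906, coefficient = 2
x_5 = 1.9375, f(x_5) = 14.091812, coefficient = 4
x_6 = 2.1250, f(x_6) = 20.390869, coefficient = 2
x_7 = 2.3125, f(x_7) = 28.597427, coefficient = 4
x_8 = 2.5000, f(x_8) = 39.062500, coefficient = 1

I ≈ (0.187500/3) × 309.303955 = 19.331497
Exact value: 19.331250
Error: 0.000247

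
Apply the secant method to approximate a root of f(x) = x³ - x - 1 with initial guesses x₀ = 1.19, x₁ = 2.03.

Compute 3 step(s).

f(x) = x³ - x - 1
x₀ = 1.19, x₁ = 2.03

Secant formula: x_{n+1} = x_n - f(x_n)(x_n - x_{n-1})/(f(x_n) - f(x_{n-1}))

Iteration 1:
  f(1.190000) = -0.504841
  f(2.030000) = 5.335427
  x_2 = 2.030000 - 5.335427×(2.030000 - 1.190000)/(5.335427 - (-0.504841))
       = 1.262611
Iteration 2:
  f(2.030000) = 5.335427
  f(1.262611) = -0.249774
  x_3 = 1.262611 - (-0.249774)×(1.262611 - 2.030000)/(-0.249774 - 5.335427)
       = 1.296929
Iteration 3:
  f(1.262611) = -0.249774
  f(1.296929) = -0.115462
  x_4 = 1.296929 - (-0.115462)×(1.296929 - 1.262611)/(-0.115462 - (-0.249774))
       = 1.326431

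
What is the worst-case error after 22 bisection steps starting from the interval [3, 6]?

Bisection error bound: |error| ≤ (b-a)/2^n
|error| ≤ (6 - 3)/2^22 = 3/2^22
|error| ≤ 0.0000007153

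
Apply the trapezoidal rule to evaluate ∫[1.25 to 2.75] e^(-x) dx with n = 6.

f(x) = e^(-x)
a = 1.25, b = 2.75, n = 6
h = (b - a)/n = 0.250000

Trapezoidal rule: (h/2)[f(x₀) + 2f(x₁) + 2f(x₂) + ... + f(xₙ)]

x_0 = 1.2500, f(x_0) = 0.286505, coefficient = 1
x_1 = 1.5000, f(x_1) = 0.223130, coefficient = 2
x_2 = 1.7500, f(x_2) = 0.173774, coefficient = 2
x_3 = 2.0000, f(x_3) = 0.135335, coefficient = 2
x_4 = 2.2500, f(x_4) = 0.105399, coefficient = 2
x_5 = 2.5000, f(x_5) = 0.082085, coefficient = 2
x_6 = 2.7500, f(x_6) = 0.063928, coefficient = 1

I ≈ (0.250000/2) × 1.789880 = 0.223735
Exact value: 0.222577
Error: 0.001158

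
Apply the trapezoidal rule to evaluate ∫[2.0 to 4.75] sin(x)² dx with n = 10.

f(x) = sin(x)²
a = 2.0, b = 4.75, n = 10
h = (b - a)/n = 0.275000

Trapezoidal rule: (h/2)[f(x₀) + 2f(x₁) + 2f(x₂) + ... + f(xₙ)]

x_0 = 2.0000, f(x_0) = 0.826822, coefficient = 1
x_1 = 2.2750, f(x_1) = 0.580838, coefficient = 2
x_2 = 2.5500, f(x_2) = 0.311011, coefficient = 2
x_3 = 2.8250, f(x_3) = 0.096927, coefficient = 2
x_4 = 3.1000, f(x_4) = 0.001729, coefficient = 2
x_5 = 3.3750, f(x_5) = 0.053497, coefficient = 2
x_6 = 3.6500, f(x_6) = 0.236961, coefficient = 2
x_7 = 3.9250, f(x_7) = 0.498009, coefficient = 2
x_8 = 4.2000, f(x_8) = 0.759644, coefficient = 2
x_9 = 4.4750, f(x_9) = 0.944697, coefficient = 2
x_10 = 4.7500, f(x_10) = 0.998586, coefficient = 1

I ≈ (0.275000/2) × 8.792035 = 1.208905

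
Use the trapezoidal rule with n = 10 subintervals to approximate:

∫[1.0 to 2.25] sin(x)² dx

f(x) = sin(x)²
a = 1.0, b = 2.25, n = 10
h = (b - a)/n = 0.125000

Trapezoidal rule: (h/2)[f(x₀) + 2f(x₁) + 2f(x₂) + ... + f(xₙ)]

x_0 = 1.0000, f(x_0) = 0.708073, coefficient = 1
x_1 = 1.1250, f(x_1) = 0.814087, coefficient = 2
x_2 = 1.2500, f(x_2) = 0.900572, coefficient = 2
x_3 = 1.3750, f(x_3) = 0.962151, coefficient = 2
x_4 = 1.5000, f(x_4) = 0.994996, coefficient = 2
x_5 = 1.6250, f(x_5) = 0.997065, coefficient = 2
x_6 = 1.7500, f(x_6) = 0.968228, coefficient = 2
x_7 = 1.8750, f(x_7) = 0.910280, coefficient = 2
x_8 = 2.0000, f(x_8) = 0.826822, coefficient = 2
x_9 = 2.1250, f(x_9) = 0.723044, coefficient = 2
x_10 = 2.2500, f(x_10) = 0.605398, coefficient = 1

I ≈ (0.125000/2) × 17.507960 = 1.094248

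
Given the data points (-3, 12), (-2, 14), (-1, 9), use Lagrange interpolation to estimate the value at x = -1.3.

Lagrange interpolation formula:
P(x) = Σ yᵢ × Lᵢ(x)
where Lᵢ(x) = Π_{j≠i} (x - xⱼ)/(xᵢ - xⱼ)

L_0(-1.3) = (-1.3 - (-2))/(-3 - (-2)) × (-1.3 - (-1))/(-3 - (-1)) = -0.105000
L_1(-1.3) = (-1.3 - (-3))/(-2 - (-3)) × (-1.3 - (-1))/(-2 - (-1)) = 0.510000
L_2(-1.3) = (-1.3 - (-3))/(-1 - (-3)) × (-1.3 - (-2))/(-1 - (-2)) = 0.595000

P(-1.3) = 12×L_0(-1.3) + 14×L_1(-1.3) + 9×L_2(-1.3)
P(-1.3) = 11.235000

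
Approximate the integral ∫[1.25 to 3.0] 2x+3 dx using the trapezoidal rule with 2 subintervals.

f(x) = 2x+3
a = 1.25, b = 3.0, n = 2
h = (b - a)/n = 0.875000

Trapezoidal rule: (h/2)[f(x₀) + 2f(x₁) + 2f(x₂) + ... + f(xₙ)]

x_0 = 1.2500, f(x_0) = 5.500000, coefficient = 1
x_1 = 2.1250, f(x_1) = 7.250000, coefficient = 2
x_2 = 3.0000, f(x_2) = 9.000000, coefficient = 1

I ≈ (0.875000/2) × 29.000000 = 12.687500
Exact value: 12.687500
Error: 0.000000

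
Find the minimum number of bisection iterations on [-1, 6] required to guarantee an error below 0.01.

We need (b-a)/2^n ≤ 0.01
(6 - (-1))/2^n ≤ 0.01
7/2^n ≤ 0.01
2^n ≥ 700
n ≥ log₂(700) = 9.45
n ≥ 10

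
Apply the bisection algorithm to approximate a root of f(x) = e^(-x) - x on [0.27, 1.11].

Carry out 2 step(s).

f(x) = e^(-x) - x
Initial interval: [0.27, 1.11]

Iteration 1:
  c_1 = (0.270000 + 1.110000)/2 = 0.690000
  f(c_1) = f(0.690000) = -0.188424
  f(a) × f(c) < 0, new interval: [0.270000, 0.690000]
Iteration 2:
  c_2 = (0.270000 + 0.690000)/2 = 0.480000
  f(c_2) = f(0.480000) = 0.138783
  f(a) × f(c) ≥ 0, new interval: [0.480000, 0.690000]

After 2 iteration(s), the approximation is c_2 = 0.480000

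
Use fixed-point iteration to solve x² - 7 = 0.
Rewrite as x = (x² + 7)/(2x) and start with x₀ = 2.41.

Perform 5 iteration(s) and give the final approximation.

Equation: x² - 7 = 0
Fixed-point form: x = (x² + 7)/(2x)
x₀ = 2.41

x_1 = g(2.410000) = 2.657282
x_2 = g(2.657282) = 2.645776
x_3 = g(2.645776) = 2.645751
x_4 = g(2.645751) = 2.645751
x_5 = g(2.645751) = 2.645751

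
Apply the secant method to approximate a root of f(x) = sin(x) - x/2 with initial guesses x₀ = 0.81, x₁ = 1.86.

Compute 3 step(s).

f(x) = sin(x) - x/2
x₀ = 0.81, x₁ = 1.86

Secant formula: x_{n+1} = x_n - f(x_n)(x_n - x_{n-1})/(f(x_n) - f(x_{n-1}))

Iteration 1:
  f(0.810000) = 0.319287
  f(1.860000) = 0.028471
  x_2 = 1.860000 - 0.028471×(1.860000 - 0.810000)/(0.028471 - 0.319287)
       = 1.962796
Iteration 2:
  f(1.860000) = 0.028471
  f(1.962796) = -0.057251
  x_3 = 1.962796 - (-0.057251)×(1.962796 - 1.860000)/(-0.057251 - 0.028471)
       = 1.894142
Iteration 3:
  f(1.962796) = -0.057251
  f(1.894142) = 0.001107
  x_4 = 1.894142 - 0.001107×(1.894142 - 1.962796)/(0.001107 - (-0.057251))
       = 1.895444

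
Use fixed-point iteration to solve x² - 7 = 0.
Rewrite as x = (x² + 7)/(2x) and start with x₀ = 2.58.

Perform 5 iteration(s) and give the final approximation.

Equation: x² - 7 = 0
Fixed-point form: x = (x² + 7)/(2x)
x₀ = 2.58

x_1 = g(2.580000) = 2.646589
x_2 = g(2.646589) = 2.645751
x_3 = g(2.645751) = 2.645751
x_4 = g(2.645751) = 2.645751
x_5 = g(2.645751) = 2.645751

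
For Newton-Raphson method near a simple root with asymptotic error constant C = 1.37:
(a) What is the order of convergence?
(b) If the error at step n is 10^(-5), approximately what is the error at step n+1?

(a) Newton-Raphson has quadratic (order 2) convergence near simple roots.
    This means |e_{n+1}| ≈ C|e_n|².

(b) With |e_n| = 10^(-5) and C = 1.37:
    |e_{n+1}| ≈ 1.37 × (10^(-5))² = 1.37 × 10^(-10)

(a) 2 (quadratic); (b) |e_{n+1}| ≈ 1.370e-10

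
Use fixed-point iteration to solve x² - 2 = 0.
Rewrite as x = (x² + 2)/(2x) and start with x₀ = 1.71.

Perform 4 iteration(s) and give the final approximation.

Equation: x² - 2 = 0
Fixed-point form: x = (x² + 2)/(2x)
x₀ = 1.71

x_1 = g(1.710000) = 1.439795
x_2 = g(1.439795) = 1.414441
x_3 = g(1.414441) = 1.414214
x_4 = g(1.414214) = 1.414214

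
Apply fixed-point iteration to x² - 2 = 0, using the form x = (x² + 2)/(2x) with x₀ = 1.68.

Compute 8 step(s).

Equation: x² - 2 = 0
Fixed-point form: x = (x² + 2)/(2x)
x₀ = 1.68

x_1 = g(1.680000) = 1.435238
x_2 = g(1.435238) = 1.414368
x_3 = g(1.414368) = 1.414214
x_4 = g(1.414214) = 1.414214
x_5 = g(1.414214) = 1.414214
x_6 = g(1.414214) = 1.414214
x_7 = g(1.414214) = 1.414214
x_8 = g(1.414214) = 1.414214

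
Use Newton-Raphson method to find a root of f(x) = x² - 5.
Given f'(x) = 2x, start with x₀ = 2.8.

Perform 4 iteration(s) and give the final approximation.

f(x) = x² - 5
f'(x) = 2x
x₀ = 2.8

Newton-Raphson formula: x_{n+1} = x_n - f(x_n)/f'(x_n)

Iteration 1:
  f(2.800000) = 2.840000
  f'(2.800000) = 5.600000
  x_1 = 2.800000 - 2.840000/5.600000 = 2.292857
Iteration 2:
  f(2.292857) = 0.257194
  f'(2.292857) = 4.585714
  x_2 = 2.292857 - 0.257194/4.585714 = 2.236771
Iteration 3:
  f(2.236771) = 0.003146
  f'(2.236771) = 4.473543
  x_3 = 2.236771 - 0.003146/4.473543 = 2.236068
Iteration 4:
  f(2.236068) = 0.000000
  f'(2.236068) = 4.472136
  x_4 = 2.236068 - 0.000000/4.472136 = 2.236068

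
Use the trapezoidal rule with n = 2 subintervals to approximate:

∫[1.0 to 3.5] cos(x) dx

f(x) = cos(x)
a = 1.0, b = 3.5, n = 2
h = (b - a)/n = 1.250000

Trapezoidal rule: (h/2)[f(x₀) + 2f(x₁) + 2f(x₂) + ... + f(xₙ)]

x_0 = 1.0000, f(x_0) = 0.540302, coefficient = 1
x_1 = 2.2500, f(x_1) = -0.628174, coefficient = 2
x_2 = 3.5000, f(x_2) = -0.936457, coefficient = 1

I ≈ (1.250000/2) × -1.652502 = -1.032814
Exact value: -1.192254
Error: 0.159441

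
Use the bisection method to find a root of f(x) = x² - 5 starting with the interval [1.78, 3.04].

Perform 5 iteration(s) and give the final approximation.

f(x) = x² - 5
Initial interval: [1.78, 3.04]

Iteration 1:
  c_1 = (1.780000 + 3.040000)/2 = 2.410000
  f(c_1) = f(2.410000) = 0.808100
  f(a) × f(c) < 0, new interval: [1.780000, 2.410000]
Iteration 2:
  c_2 = (1.780000 + 2.410000)/2 = 2.095000
  f(c_2) = f(2.095000) = -0.610975
  f(a) × f(c) ≥ 0, new interval: [2.095000, 2.410000]
Iteration 3:
  c_3 = (2.095000 + 2.410000)/2 = 2.252500
  f(c_3) = f(2.252500) = 0.073756
  f(a) × f(c) < 0, new interval: [2.095000, 2.252500]
Iteration 4:
  c_4 = (2.095000 + 2.252500)/2 = 2.173750
  f(c_4) = f(2.173750) = -0.274811
  f(a) × f(c) ≥ 0, new interval: [2.173750, 2.252500]
Iteration 5:
  c_5 = (2.173750 + 2.252500)/2 = 2.213125
  f(c_5) = f(2.213125) = -0.102078
  f(a) × f(c) ≥ 0, new interval: [2.213125, 2.252500]

After 5 iteration(s), the approximation is c_5 = 2.213125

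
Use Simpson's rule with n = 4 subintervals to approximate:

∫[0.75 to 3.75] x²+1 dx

f(x) = x²+1
a = 0.75, b = 3.75, n = 4
h = (b - a)/n = 0.750000

Simpson's rule: (h/3)[f(x₀) + 4f(x₁) + 2f(x₂) + ... + f(xₙ)]

x_0 = 0.7500, f(x_0) = 1.562500, coefficient = 1
x_1 = 1.5000, f(x_1) = 3.250000, coefficient = 4
x_2 = 2.2500, f(x_2) = 6.062500, coefficient = 2
x_3 = 3.0000, f(x_3) = 10.000000, coefficient = 4
x_4 = 3.7500, f(x_4) = 15.062500, coefficient = 1

I ≈ (0.750000/3) × 81.750000 = 20.437500
Exact value: 20.437500
Error: 0.000000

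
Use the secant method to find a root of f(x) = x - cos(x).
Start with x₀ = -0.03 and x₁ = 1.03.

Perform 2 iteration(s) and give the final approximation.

f(x) = x - cos(x)
x₀ = -0.03, x₁ = 1.03

Secant formula: x_{n+1} = x_n - f(x_n)(x_n - x_{n-1})/(f(x_n) - f(x_{n-1}))

Iteration 1:
  f(-0.030000) = -1.029550
  f(1.030000) = 0.515181
  x_2 = 1.030000 - 0.515181×(1.030000 - (-0.030000))/(0.515181 - (-1.029550))
       = 0.676481
Iteration 2:
  f(1.030000) = 0.515181
  f(0.676481) = -0.103300
  x_3 = 0.676481 - (-0.103300)×(0.676481 - 1.030000)/(-0.103300 - 0.515181)
       = 0.735526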